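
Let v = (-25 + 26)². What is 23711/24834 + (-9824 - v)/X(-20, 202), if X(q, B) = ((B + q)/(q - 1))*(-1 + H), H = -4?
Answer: -36444986/161421 ≈ -225.78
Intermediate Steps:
v = 1 (v = 1² = 1)
X(q, B) = -5*(B + q)/(-1 + q) (X(q, B) = ((B + q)/(q - 1))*(-1 - 4) = ((B + q)/(-1 + q))*(-5) = -5*(B + q)/(-1 + q))
23711/24834 + (-9824 - v)/X(-20, 202) = 23711/24834 + (-9824 - 1*1)/((5*(-1*202 - 1*(-20))/(-1 - 20))) = 23711*(1/24834) + (-9824 - 1)/((5*(-202 + 20)/(-21))) = 23711/24834 - 9825/(5*(-1/21)*(-182)) = 23711/24834 - 9825/130/3 = 23711/24834 - 9825*3/130 = 23711/24834 - 5895/26 = -36444986/161421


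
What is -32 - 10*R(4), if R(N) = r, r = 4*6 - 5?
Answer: -222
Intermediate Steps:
r = 19 (r = 24 - 5 = 19)
R(N) = 19
-32 - 10*R(4) = -32 - 10*19 = -32 - 190 = -222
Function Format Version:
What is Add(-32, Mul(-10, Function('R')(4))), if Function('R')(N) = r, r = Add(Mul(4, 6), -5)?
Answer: -222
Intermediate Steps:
r = 19 (r = Add(24, -5) = 19)
Function('R')(N) = 19
Add(-32, Mul(-10, Function('R')(4))) = Add(-32, Mul(-10, 19)) = Add(-32, -190) = -222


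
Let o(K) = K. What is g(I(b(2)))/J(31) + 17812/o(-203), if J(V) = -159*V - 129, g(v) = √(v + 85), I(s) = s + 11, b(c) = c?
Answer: -17812/203 - 7*√2/5058 ≈ -87.746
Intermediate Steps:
I(s) = 11 + s
g(v) = √(85 + v)
J(V) = -129 - 159*V
g(I(b(2)))/J(31) + 17812/o(-203) = √(85 + (11 + 2))/(-129 - 159*31) + 17812/(-203) = √(85 + 13)/(-129 - 4929) + 17812*(-1/203) = √98/(-5058) - 17812/203 = (7*√2)*(-1/5058) - 17812/203 = -7*√2/5058 - 17812/203 = -17812/203 - 7*√2/5058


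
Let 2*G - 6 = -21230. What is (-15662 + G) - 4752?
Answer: -31026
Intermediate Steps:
G = -10612 (G = 3 + (½)*(-21230) = 3 - 10615 = -10612)
(-15662 + G) - 4752 = (-15662 - 10612) - 4752 = -26274 - 4752 = -31026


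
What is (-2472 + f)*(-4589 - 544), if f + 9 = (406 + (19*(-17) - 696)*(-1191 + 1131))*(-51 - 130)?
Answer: 57193461831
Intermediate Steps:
f = -11139835 (f = -9 + (406 + (19*(-17) - 696)*(-1191 + 1131))*(-51 - 130) = -9 + (406 + (-323 - 696)*(-60))*(-181) = -9 + (406 - 1019*(-60))*(-181) = -9 + (406 + 61140)*(-181) = -9 + 61546*(-181) = -9 - 11139826 = -11139835)
(-2472 + f)*(-4589 - 544) = (-2472 - 11139835)*(-4589 - 544) = -11142307*(-5133) = 57193461831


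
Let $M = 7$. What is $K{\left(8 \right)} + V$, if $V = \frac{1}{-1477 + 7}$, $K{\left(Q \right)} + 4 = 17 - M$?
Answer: $\frac{8819}{1470} \approx 5.9993$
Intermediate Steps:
$K{\left(Q \right)} = 6$ ($K{\left(Q \right)} = -4 + \left(17 - 7\right) = -4 + 10 = 6$)
$V = - \frac{1}{1470}$ ($V = \frac{1}{-1470} = - \frac{1}{1470} \approx -0.00068027$)
$K{\left(8 \right)} + V = 6 - \frac{1}{1470} = \frac{8819}{1470}$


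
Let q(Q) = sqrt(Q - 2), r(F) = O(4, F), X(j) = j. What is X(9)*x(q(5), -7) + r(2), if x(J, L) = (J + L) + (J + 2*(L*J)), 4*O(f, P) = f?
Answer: -62 - 108*sqrt(3) ≈ -249.06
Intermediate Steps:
O(f, P) = f/4
r(F) = 1 (r(F) = (1/4)*4 = 1)
q(Q) = sqrt(-2 + Q)
x(J, L) = L + 2*J + 2*J*L (x(J, L) = (J + L) + (J + 2*(J*L)) = (J + L) + (J + 2*J*L) = L + 2*J + 2*J*L)
X(9)*x(q(5), -7) + r(2) = 9*(-7 + 2*sqrt(-2 + 5) + 2*sqrt(-2 + 5)*(-7)) + 1 = 9*(-7 + 2*sqrt(3) + 2*sqrt(3)*(-7)) + 1 = 9*(-7 + 2*sqrt(3) - 14*sqrt(3)) + 1 = 9*(-7 - 12*sqrt(3)) + 1 = (-63 - 108*sqrt(3)) + 1 = -62 - 108*sqrt(3)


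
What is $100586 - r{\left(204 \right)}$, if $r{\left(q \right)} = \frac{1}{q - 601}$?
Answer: $\frac{39932643}{397} \approx 1.0059 \cdot 10^{5}$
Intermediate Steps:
$r{\left(q \right)} = \frac{1}{-601 + q}$
$100586 - r{\left(204 \right)} = 100586 - \frac{1}{-601 + 204} = 100586 - \frac{1}{-397} = 100586 - - \frac{1}{397} = 100586 + \frac{1}{397} = \frac{39932643}{397}$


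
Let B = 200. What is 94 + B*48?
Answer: 9694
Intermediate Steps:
94 + B*48 = 94 + 200*48 = 94 + 9600 = 9694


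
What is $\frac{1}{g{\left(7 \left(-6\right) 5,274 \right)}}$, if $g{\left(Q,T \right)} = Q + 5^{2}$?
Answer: $- \frac{1}{185} \approx -0.0054054$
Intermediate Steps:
$g{\left(Q,T \right)} = 25 + Q$ ($g{\left(Q,T \right)} = Q + 25 = 25 + Q$)
$\frac{1}{g{\left(7 \left(-6\right) 5,274 \right)}} = \frac{1}{25 + 7 \left(-6\right) 5} = \frac{1}{25 - 210} = \frac{1}{-185} = - \frac{1}{185}$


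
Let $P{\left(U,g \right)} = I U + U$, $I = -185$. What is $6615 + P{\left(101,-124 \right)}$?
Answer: $-11969$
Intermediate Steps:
$P{\left(U,g \right)} = - 184 U$ ($P{\left(U,g \right)} = - 185 U + U = - 184 U$)
$6615 + P{\left(101,-124 \right)} = 6615 - 18584 = -11969$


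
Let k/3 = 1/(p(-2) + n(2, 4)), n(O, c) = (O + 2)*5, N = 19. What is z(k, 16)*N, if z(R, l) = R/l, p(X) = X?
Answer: 19/96 ≈ 0.19792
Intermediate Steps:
n(O, c) = 10 + 5*O (n(O, c) = (2 + O)*5 = 10 + 5*O)
k = ⅙ (k = 3/(-2 + (10 + 5*2)) = 3/(-2 + (10 + 10)) = 3/(-2 + 20) = 3/18 = 3*(1/18) = ⅙ ≈ 0.16667)
z(k, 16)*N = ((⅙)/16)*19 = ((⅙)*(1/16))*19 = (1/96)*19 = 19/96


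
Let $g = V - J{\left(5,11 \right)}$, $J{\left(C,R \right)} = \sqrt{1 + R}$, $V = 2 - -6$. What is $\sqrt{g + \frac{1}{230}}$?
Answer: $\frac{\sqrt{423430 - 105800 \sqrt{3}}}{230} \approx 2.1308$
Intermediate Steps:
$V = 8$ ($V = 2 + 6 = 8$)
$g = 8 - 2 \sqrt{3}$ ($g = 8 - \sqrt{1 + 11} = 8 - \sqrt{12} = 8 - 2 \sqrt{3} \approx 4.5359$)
$\sqrt{g + \frac{1}{230}} = \sqrt{\left(8 - 2 \sqrt{3}\right) + \frac{1}{230}} = \sqrt{\frac{1841}{230} - 2 \sqrt{3}}$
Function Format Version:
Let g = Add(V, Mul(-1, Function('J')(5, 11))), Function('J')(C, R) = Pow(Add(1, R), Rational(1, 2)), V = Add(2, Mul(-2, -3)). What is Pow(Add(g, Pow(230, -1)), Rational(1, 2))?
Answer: Mul(Rational(1, 230), Pow(Add(423430, Mul(-105800, Pow(3, Rational(1, 2)))), Rational(1, 2))) ≈ 2.1308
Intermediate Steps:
V = 8 (V = Add(2, 6) = 8)
g = Add(8, Mul(-2, Pow(3, Rational(1, 2)))) (g = Add(8, Mul(-1, Pow(Add(1, 11), Rational(1, 2)))) = Add(8, Mul(-1, Pow(12, Rational(1, 2)))) = Add(8, Mul(-1, Mul(2, Pow(3, Rational(1, 2))))) = Add(8, Mul(-2, Pow(3, Rational(1, 2)))) ≈ 4.5359)
Pow(Add(g, Pow(230, -1)), Rational(1, 2)) = Pow(Add(Add(8, Mul(-2, Pow(3, Rational(1, 2)))), Pow(230, -1)), Rational(1, 2)) = Pow(Add(Add(8, Mul(-2, Pow(3, Rational(1, 2)))), Rational(1, 230)), Rational(1, 2)) = Pow(Add(Rational(1841, 230), Mul(-2, Pow(3, Rational(1, 2)))), Rational(1, 2))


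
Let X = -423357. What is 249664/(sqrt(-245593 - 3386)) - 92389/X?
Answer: 8399/38487 - 249664*I*sqrt(248979)/248979 ≈ 0.21823 - 500.35*I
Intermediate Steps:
249664/(sqrt(-245593 - 3386)) - 92389/X = 249664/(sqrt(-245593 - 3386)) - 92389/(-423357) = 249664/(sqrt(-248979)) - 92389*(-1/423357) = 249664/((I*sqrt(248979))) + 8399/38487 = 249664*(-I*sqrt(248979)/248979) + 8399/38487 = -249664*I*sqrt(248979)/248979 + 8399/38487 = 8399/38487 - 249664*I*sqrt(248979)/248979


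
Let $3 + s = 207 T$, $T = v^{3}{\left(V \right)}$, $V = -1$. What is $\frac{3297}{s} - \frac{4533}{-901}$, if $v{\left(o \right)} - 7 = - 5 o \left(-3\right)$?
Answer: $\frac{22736594}{4547347} \approx 5.0$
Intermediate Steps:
$v{\left(o \right)} = 7 + 15 o$ ($v{\left(o \right)} = 7 + - 5 o \left(-3\right) = 7 + 15 o$)
$T = -512$ ($T = \left(7 + 15 \left(-1\right)\right)^{3} = \left(7 - 15\right)^{3} = \left(-8\right)^{3} = -512$)
$s = -105987$ ($s = -3 + 207 \left(-512\right) = -3 - 105984 = -105987$)
$\frac{3297}{s} - \frac{4533}{-901} = \frac{3297}{-105987} - \frac{4533}{-901} = 3297 \left(- \frac{1}{105987}\right) - - \frac{4533}{901} = - \frac{157}{5047} + \frac{4533}{901} = \frac{22736594}{4547347}$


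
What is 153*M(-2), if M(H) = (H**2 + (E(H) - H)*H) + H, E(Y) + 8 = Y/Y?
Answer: 1836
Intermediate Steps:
E(Y) = -7 (E(Y) = -8 + Y/Y = -8 + 1 = -7)
M(H) = H + H**2 + H*(-7 - H) (M(H) = (H**2 + (-7 - H)*H) + H = (H**2 + H*(-7 - H)) + H = H + H**2 + H*(-7 - H))
153*M(-2) = 153*(-6*(-2)) = 153*12 = 1836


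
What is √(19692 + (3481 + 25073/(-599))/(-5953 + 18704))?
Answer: 3*√127642529572609594/7637849 ≈ 140.33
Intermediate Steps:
√(19692 + (3481 + 25073/(-599))/(-5953 + 18704)) = √(19692 + (3481 + 25073*(-1/599))/12751) = √(19692 + (3481 - 25073/599)*(1/12751)) = √(19692 + (2060046/599)*(1/12751)) = √(19692 + 2060046/7637849) = √(150406582554/7637849) = 3*√127642529572609594/7637849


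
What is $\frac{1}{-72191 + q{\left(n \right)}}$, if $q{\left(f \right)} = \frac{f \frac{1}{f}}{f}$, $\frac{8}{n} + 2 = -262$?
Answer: $- \frac{1}{72224} \approx -1.3846 \cdot 10^{-5}$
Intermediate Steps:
$n = - \frac{1}{33}$ ($n = \frac{8}{-2 - 262} = \frac{8}{-264} = 8 \left(- \frac{1}{264}\right) = - \frac{1}{33} \approx -0.030303$)
$q{\left(f \right)} = \frac{1}{f}$ ($q{\left(f \right)} = 1 \frac{1}{f} = \frac{1}{f}$)
$\frac{1}{-72191 + q{\left(n \right)}} = \frac{1}{-72191 + \frac{1}{- \frac{1}{33}}} = \frac{1}{-72191 - 33} = \frac{1}{-72224} = - \frac{1}{72224}$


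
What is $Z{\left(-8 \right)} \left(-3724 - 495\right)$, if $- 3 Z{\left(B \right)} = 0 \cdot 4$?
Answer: $0$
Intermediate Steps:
$Z{\left(B \right)} = 0$ ($Z{\left(B \right)} = - \frac{0 \cdot 4}{3} = \left(- \frac{1}{3}\right) 0 = 0$)
$Z{\left(-8 \right)} \left(-3724 - 495\right) = 0 \left(-3724 - 495\right) = 0 \left(-4219\right) = 0$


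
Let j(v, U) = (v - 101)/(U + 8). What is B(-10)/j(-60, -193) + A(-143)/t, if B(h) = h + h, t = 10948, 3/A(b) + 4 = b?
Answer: -12328401/536452 ≈ -22.981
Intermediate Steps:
A(b) = 3/(-4 + b)
j(v, U) = (-101 + v)/(8 + U)
B(h) = 2*h
B(-10)/j(-60, -193) + A(-143)/t = (2*(-10))/(((-101 - 60)/(8 - 193))) + (3/(-4 - 143))/10948 = -20/(-161/(-185)) + (3/(-147))*(1/10948) = -20/((-1/185*(-161))) + (3*(-1/147))*(1/10948) = -20/161/185 - 1/49*1/10948 = -20*185/161 - 1/536452 = -3700/161 - 1/536452 = -12328401/536452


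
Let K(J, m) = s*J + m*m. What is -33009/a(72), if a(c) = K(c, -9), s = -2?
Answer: 11003/21 ≈ 523.95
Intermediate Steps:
K(J, m) = m² - 2*J (K(J, m) = -2*J + m*m = -2*J + m² = m² - 2*J)
a(c) = 81 - 2*c (a(c) = (-9)² - 2*c = 81 - 2*c)
-33009/a(72) = -33009/(81 - 2*72) = -33009/(81 - 144) = -33009/(-63) = -33009*(-1/63) = 11003/21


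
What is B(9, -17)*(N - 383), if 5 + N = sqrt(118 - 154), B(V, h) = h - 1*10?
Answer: 10476 - 162*I ≈ 10476.0 - 162.0*I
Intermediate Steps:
B(V, h) = -10 + h (B(V, h) = h - 10 = -10 + h)
N = -5 + 6*I (N = -5 + sqrt(118 - 154) = -5 + sqrt(-36) = -5 + 6*I ≈ -5.0 + 6.0*I)
B(9, -17)*(N - 383) = (-10 - 17)*((-5 + 6*I) - 383) = -27*(-388 + 6*I) = 10476 - 162*I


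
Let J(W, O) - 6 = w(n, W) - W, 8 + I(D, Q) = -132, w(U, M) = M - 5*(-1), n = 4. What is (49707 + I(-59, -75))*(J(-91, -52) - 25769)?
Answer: -1276746786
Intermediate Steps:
w(U, M) = 5 + M (w(U, M) = M + 5 = 5 + M)
I(D, Q) = -140 (I(D, Q) = -8 - 132 = -140)
J(W, O) = 11 (J(W, O) = 6 + ((5 + W) - W) = 6 + 5 = 11)
(49707 + I(-59, -75))*(J(-91, -52) - 25769) = (49707 - 140)*(11 - 25769) = 49567*(-25758) = -1276746786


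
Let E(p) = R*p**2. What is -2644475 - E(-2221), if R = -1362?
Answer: 6715884967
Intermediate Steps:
E(p) = -1362*p**2
-2644475 - E(-2221) = -2644475 - (-1362)*(-2221)**2 = -2644475 - (-1362)*4932841 = -2644475 - 1*(-6718529442) = -2644475 + 6718529442 = 6715884967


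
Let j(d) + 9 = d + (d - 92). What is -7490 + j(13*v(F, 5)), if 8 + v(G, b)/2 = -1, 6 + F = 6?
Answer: -8059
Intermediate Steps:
F = 0 (F = -6 + 6 = 0)
v(G, b) = -18 (v(G, b) = -16 + 2*(-1) = -16 - 2 = -18)
j(d) = -101 + 2*d (j(d) = -9 + (d + (d - 92)) = -9 + (d + (-92 + d)) = -9 + (-92 + 2*d) = -101 + 2*d)
-7490 + j(13*v(F, 5)) = -7490 + (-101 + 2*(13*(-18))) = -7490 + (-101 + 2*(-234)) = -7490 + (-101 - 468) = -7490 - 569 = -8059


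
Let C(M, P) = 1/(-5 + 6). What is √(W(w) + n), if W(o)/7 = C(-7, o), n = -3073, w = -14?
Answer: I*√3066 ≈ 55.371*I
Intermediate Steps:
C(M, P) = 1 (C(M, P) = 1/1 = 1)
W(o) = 7 (W(o) = 7*1 = 7)
√(W(w) + n) = √(7 - 3073) = √(-3066) = I*√3066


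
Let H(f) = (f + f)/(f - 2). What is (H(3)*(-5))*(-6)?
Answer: 180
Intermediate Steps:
H(f) = 2*f/(-2 + f) (H(f) = (2*f)/(-2 + f) = 2*f/(-2 + f))
(H(3)*(-5))*(-6) = ((2*3/(-2 + 3))*(-5))*(-6) = ((2*3/1)*(-5))*(-6) = ((2*3*1)*(-5))*(-6) = (6*(-5))*(-6) = -30*(-6) = 180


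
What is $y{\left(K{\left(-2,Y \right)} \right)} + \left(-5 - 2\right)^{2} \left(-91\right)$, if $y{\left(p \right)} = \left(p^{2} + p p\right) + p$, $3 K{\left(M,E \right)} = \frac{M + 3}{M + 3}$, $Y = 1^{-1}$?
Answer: $- \frac{40126}{9} \approx -4458.4$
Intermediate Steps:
$Y = 1$
$K{\left(M,E \right)} = \frac{1}{3}$ ($K{\left(M,E \right)} = \frac{\left(M + 3\right) \frac{1}{M + 3}}{3} = \frac{\left(3 + M\right) \frac{1}{3 + M}}{3} = \frac{1}{3} \cdot 1 = \frac{1}{3}$)
$y{\left(p \right)} = p + 2 p^{2}$ ($y{\left(p \right)} = \left(p^{2} + p^{2}\right) + p = 2 p^{2} + p = p + 2 p^{2}$)
$y{\left(K{\left(-2,Y \right)} \right)} + \left(-5 - 2\right)^{2} \left(-91\right) = \frac{1 + 2 \cdot \frac{1}{3}}{3} + \left(-5 - 2\right)^{2} \left(-91\right) = \frac{1 + \frac{2}{3}}{3} + \left(-7\right)^{2} \left(-91\right) = \frac{1}{3} \cdot \frac{5}{3} + 49 \left(-91\right) = \frac{5}{9} - 4459 = - \frac{40126}{9}$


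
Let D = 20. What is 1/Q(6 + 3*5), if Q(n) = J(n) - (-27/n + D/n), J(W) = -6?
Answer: -3/17 ≈ -0.17647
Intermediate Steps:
Q(n) = -6 + 7/n (Q(n) = -6 - (-27/n + 20/n) = -6 - (-7)/n = -6 + 7/n)
1/Q(6 + 3*5) = 1/(-6 + 7/(6 + 3*5)) = 1/(-6 + 7/(6 + 15)) = 1/(-6 + 7/21) = 1/(-6 + 7*(1/21)) = 1/(-6 + 1/3) = 1/(-17/3) = -3/17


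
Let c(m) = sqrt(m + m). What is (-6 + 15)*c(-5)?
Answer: 9*I*sqrt(10) ≈ 28.461*I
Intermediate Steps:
c(m) = sqrt(2)*sqrt(m) (c(m) = sqrt(2*m) = sqrt(2)*sqrt(m))
(-6 + 15)*c(-5) = (-6 + 15)*(sqrt(2)*sqrt(-5)) = 9*(sqrt(2)*(I*sqrt(5))) = 9*(I*sqrt(10)) = 9*I*sqrt(10)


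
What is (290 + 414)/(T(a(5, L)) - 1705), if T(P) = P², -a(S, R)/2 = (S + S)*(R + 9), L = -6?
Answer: 704/1895 ≈ 0.37150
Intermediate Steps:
a(S, R) = -4*S*(9 + R) (a(S, R) = -2*(S + S)*(R + 9) = -2*2*S*(9 + R) = -4*S*(9 + R))
(290 + 414)/(T(a(5, L)) - 1705) = (290 + 414)/((-4*5*(9 - 6))² - 1705) = 704/((-4*5*3)² - 1705) = 704/((-60)² - 1705) = 704/(3600 - 1705) = 704/1895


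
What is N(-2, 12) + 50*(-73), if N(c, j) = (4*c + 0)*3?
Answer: -3674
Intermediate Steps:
N(c, j) = 12*c (N(c, j) = (4*c)*3 = 12*c)
N(-2, 12) + 50*(-73) = 12*(-2) + 50*(-73) = -24 - 3650 = -3674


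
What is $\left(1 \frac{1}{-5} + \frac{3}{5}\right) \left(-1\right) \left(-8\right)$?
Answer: $\frac{16}{5} \approx 3.2$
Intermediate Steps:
$\left(1 \frac{1}{-5} + \frac{3}{5}\right) \left(-1\right) \left(-8\right) = \left(1 \left(- \frac{1}{5}\right) + 3 \cdot \frac{1}{5}\right) \left(-1\right) \left(-8\right) = \left(- \frac{1}{5} + \frac{3}{5}\right) \left(-1\right) \left(-8\right) = \frac{2}{5} \left(-1\right) \left(-8\right) = \left(- \frac{2}{5}\right) \left(-8\right) = \frac{16}{5}$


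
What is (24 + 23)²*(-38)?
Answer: -83942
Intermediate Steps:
(24 + 23)²*(-38) = 47²*(-38) = 2209*(-38) = -83942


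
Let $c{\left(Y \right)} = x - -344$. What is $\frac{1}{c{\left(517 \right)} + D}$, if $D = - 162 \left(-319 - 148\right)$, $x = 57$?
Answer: $\frac{1}{76055} \approx 1.3148 \cdot 10^{-5}$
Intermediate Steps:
$c{\left(Y \right)} = 401$ ($c{\left(Y \right)} = 57 - -344 = 57 + 344 = 401$)
$D = 75654$ ($D = \left(-162\right) \left(-467\right) = 75654$)
$\frac{1}{c{\left(517 \right)} + D} = \frac{1}{401 + 75654} = \frac{1}{76055}$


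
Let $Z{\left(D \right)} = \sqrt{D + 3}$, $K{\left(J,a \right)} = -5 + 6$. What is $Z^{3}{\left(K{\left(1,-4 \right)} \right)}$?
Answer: $8$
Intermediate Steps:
$K{\left(J,a \right)} = 1$
$Z{\left(D \right)} = \sqrt{3 + D}$
$Z^{3}{\left(K{\left(1,-4 \right)} \right)} = \left(\sqrt{3 + 1}\right)^{3} = \left(\sqrt{4}\right)^{3} = 2^{3} = 8$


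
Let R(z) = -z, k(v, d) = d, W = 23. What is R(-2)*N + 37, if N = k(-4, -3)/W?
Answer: 845/23 ≈ 36.739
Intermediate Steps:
N = -3/23 ≈ -0.13043
R(-2)*N + 37 = -1*(-2)*(-3/23) + 37 = 2*(-3/23) + 37 = -6/23 + 37 = 845/23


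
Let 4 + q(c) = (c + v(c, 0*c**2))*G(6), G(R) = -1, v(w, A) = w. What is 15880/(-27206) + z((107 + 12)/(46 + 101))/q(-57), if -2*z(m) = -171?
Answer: 579313/2992660 ≈ 0.19358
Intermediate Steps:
z(m) = 171/2 (z(m) = -1/2*(-171) = 171/2)
q(c) = -4 - 2*c (q(c) = -4 + (c + c)*(-1) = -4 + (2*c)*(-1) = -4 - 2*c)
15880/(-27206) + z((107 + 12)/(46 + 101))/q(-57) = 15880/(-27206) + 171/(2*(-4 - 2*(-57))) = 15880*(-1/27206) + 171/(2*(-4 + 114)) = -7940/13603 + (171/2)/110 = -7940/13603 + (171/2)*(1/110) = -7940/13603 + 171/220 = 579313/2992660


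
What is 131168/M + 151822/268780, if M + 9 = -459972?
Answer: 17289950171/61816846590 ≈ 0.27970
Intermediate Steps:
M = -459981 (M = -9 - 459972 = -459981)
131168/M + 151822/268780 = 131168/(-459981) + 151822/268780 = 131168*(-1/459981) + 151822*(1/268780) = -131168/459981 + 75911/134390 = 17289950171/61816846590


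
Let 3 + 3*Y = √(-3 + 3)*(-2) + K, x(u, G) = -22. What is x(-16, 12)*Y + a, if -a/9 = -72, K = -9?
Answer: 736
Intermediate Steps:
Y = -4 (Y = -1 + (√(-3 + 3)*(-2) - 9)/3 = -1 + (√0*(-2) - 9)/3 = -1 + (0*(-2) - 9)/3 = -1 + (0 - 9)/3 = -1 + (⅓)*(-9) = -1 - 3 = -4)
a = 648 (a = -9*(-72) = 648)
x(-16, 12)*Y + a = -22*(-4) + 648 = 88 + 648 = 736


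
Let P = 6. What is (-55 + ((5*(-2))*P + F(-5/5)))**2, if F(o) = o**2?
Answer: 12996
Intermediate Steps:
(-55 + ((5*(-2))*P + F(-5/5)))**2 = (-55 + ((5*(-2))*6 + (-5/5)**2))**2 = (-55 + (-10*6 + (-5*1/5)**2))**2 = (-55 + (-60 + (-1)**2))**2 = (-55 + (-60 + 1))**2 = (-55 - 59)**2 = (-114)**2 = 12996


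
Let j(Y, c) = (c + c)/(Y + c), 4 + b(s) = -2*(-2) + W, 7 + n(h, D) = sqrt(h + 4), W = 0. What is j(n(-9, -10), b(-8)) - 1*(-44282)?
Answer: 44282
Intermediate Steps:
n(h, D) = -7 + sqrt(4 + h) (n(h, D) = -7 + sqrt(h + 4) = -7 + sqrt(4 + h))
b(s) = 0 (b(s) = -4 + (-2*(-2) + 0) = -4 + (4 + 0) = -4 + 4 = 0)
j(Y, c) = 2*c/(Y + c) (j(Y, c) = (2*c)/(Y + c) = 2*c/(Y + c))
j(n(-9, -10), b(-8)) - 1*(-44282) = 2*0/((-7 + sqrt(4 - 9)) + 0) - 1*(-44282) = 2*0/((-7 + sqrt(-5)) + 0) + 44282 = 2*0/((-7 + I*sqrt(5)) + 0) + 44282 = 2*0/(-7 + I*sqrt(5)) + 44282 = 0 + 44282 = 44282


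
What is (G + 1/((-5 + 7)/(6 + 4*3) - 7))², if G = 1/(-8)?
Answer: 4489/61504 ≈ 0.072987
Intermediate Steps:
G = -⅛ ≈ -0.12500
(G + 1/((-5 + 7)/(6 + 4*3) - 7))² = (-⅛ + 1/((-5 + 7)/(6 + 4*3) - 7))² = (-⅛ + 1/(2/(6 + 12) - 7))² = (-⅛ + 1/(2/18 - 7))² = (-⅛ + 1/(2*(1/18) - 7))² = (-⅛ + 1/(⅑ - 7))² = (-⅛ + 1/(-62/9))² = (-⅛ - 9/62)² = (-67/248)² = 4489/61504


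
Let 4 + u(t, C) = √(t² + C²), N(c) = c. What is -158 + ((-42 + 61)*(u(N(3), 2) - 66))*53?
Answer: -70648 + 1007*√13 ≈ -67017.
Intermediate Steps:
u(t, C) = -4 + √(C² + t²) (u(t, C) = -4 + √(t² + C²) = -4 + √(C² + t²))
-158 + ((-42 + 61)*(u(N(3), 2) - 66))*53 = -158 + ((-42 + 61)*((-4 + √(2² + 3²)) - 66))*53 = -158 + (19*((-4 + √(4 + 9)) - 66))*53 = -158 + (19*((-4 + √13) - 66))*53 = -158 + (19*(-70 + √13))*53 = -158 + (-1330 + 19*√13)*53 = -158 + (-70490 + 1007*√13) = -70648 + 1007*√13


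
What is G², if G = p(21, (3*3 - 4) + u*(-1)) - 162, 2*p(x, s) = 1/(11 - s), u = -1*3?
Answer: 942841/36 ≈ 26190.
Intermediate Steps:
u = -3
p(x, s) = 1/(2*(11 - s))
G = -971/6 (G = -1/(-22 + 2*((3*3 - 4) - 3*(-1))) - 162 = -1/(-22 + 2*((9 - 4) + 3)) - 162 = -1/(-22 + 2*(5 + 3)) - 162 = -1/(-22 + 2*8) - 162 = -1/(-22 + 16) - 162 = -1/(-6) - 162 = -1*(-⅙) - 162 = ⅙ - 162 = -971/6 ≈ -161.83)
G² = (-971/6)² = 942841/36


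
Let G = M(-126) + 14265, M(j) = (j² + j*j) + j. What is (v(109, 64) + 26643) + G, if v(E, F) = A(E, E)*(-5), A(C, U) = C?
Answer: 71989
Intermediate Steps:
M(j) = j + 2*j² (M(j) = (j² + j²) + j = 2*j² + j = j + 2*j²)
G = 45891 (G = -126*(1 + 2*(-126)) + 14265 = -126*(1 - 252) + 14265 = -126*(-251) + 14265 = 31626 + 14265 = 45891)
v(E, F) = -5*E (v(E, F) = E*(-5) = -5*E)
(v(109, 64) + 26643) + G = (-5*109 + 26643) + 45891 = (-545 + 26643) + 45891 = 26098 + 45891 = 71989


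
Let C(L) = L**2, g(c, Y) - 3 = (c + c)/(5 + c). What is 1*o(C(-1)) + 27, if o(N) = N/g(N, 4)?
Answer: 273/10 ≈ 27.300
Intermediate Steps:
g(c, Y) = 3 + 2*c/(5 + c) (g(c, Y) = 3 + (c + c)/(5 + c) = 3 + (2*c)/(5 + c) = 3 + 2*c/(5 + c))
o(N) = N*(5 + N)/(5*(3 + N)) (o(N) = N/((5*(3 + N)/(5 + N))) = N*((5 + N)/(5*(3 + N))) = N*(5 + N)/(5*(3 + N)))
1*o(C(-1)) + 27 = 1*((1/5)*(-1)**2*(5 + (-1)**2)/(3 + (-1)**2)) + 27 = 1*((1/5)*1*(5 + 1)/(3 + 1)) + 27 = 1*((1/5)*1*6/4) + 27 = 1*((1/5)*1*(1/4)*6) + 27 = 1*(3/10) + 27 = 3/10 + 27 = 273/10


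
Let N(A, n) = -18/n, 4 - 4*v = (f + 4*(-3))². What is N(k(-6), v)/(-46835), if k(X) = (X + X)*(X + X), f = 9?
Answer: -72/234175 ≈ -0.00030746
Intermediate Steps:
k(X) = 4*X² (k(X) = (2*X)*(2*X) = 4*X²)
v = -5/4 (v = 1 - (9 + 4*(-3))²/4 = 1 - (9 - 12)²/4 = 1 - ¼*(-3)² = 1 - ¼*9 = 1 - 9/4 = -5/4 ≈ -1.2500)
N(k(-6), v)/(-46835) = -18/(-5/4)/(-46835) = -18*(-⅘)*(-1/46835) = (72/5)*(-1/46835) = -72/234175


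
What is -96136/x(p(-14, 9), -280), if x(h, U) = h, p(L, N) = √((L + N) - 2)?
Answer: 96136*I*√7/7 ≈ 36336.0*I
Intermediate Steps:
p(L, N) = √(-2 + L + N)
-96136/x(p(-14, 9), -280) = -96136/√(-2 - 14 + 9) = -96136*(-I*√7/7) = -(-96136)*I*√7/7 = 96136*I*√7/7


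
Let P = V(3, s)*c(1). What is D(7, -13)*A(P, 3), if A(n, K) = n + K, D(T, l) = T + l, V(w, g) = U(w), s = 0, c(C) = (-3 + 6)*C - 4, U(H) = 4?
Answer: 6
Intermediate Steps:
c(C) = -4 + 3*C (c(C) = 3*C - 4 = -4 + 3*C)
V(w, g) = 4
P = -4 (P = 4*(-4 + 3*1) = 4*(-4 + 3) = 4*(-1) = -4)
A(n, K) = K + n
D(7, -13)*A(P, 3) = (7 - 13)*(3 - 4) = -6*(-1) = 6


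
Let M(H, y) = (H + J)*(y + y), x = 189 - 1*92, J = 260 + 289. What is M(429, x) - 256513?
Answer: -66781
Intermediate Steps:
J = 549
x = 97 (x = 189 - 92 = 97)
M(H, y) = 2*y*(549 + H) (M(H, y) = (H + 549)*(y + y) = (549 + H)*(2*y) = 2*y*(549 + H))
M(429, x) - 256513 = 2*97*(549 + 429) - 256513 = 2*97*978 - 256513 = 189732 - 256513 = -66781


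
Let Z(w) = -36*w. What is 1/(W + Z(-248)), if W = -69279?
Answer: -1/60351 ≈ -1.6570e-5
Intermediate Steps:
1/(W + Z(-248)) = 1/(-69279 - 36*(-248)) = 1/(-69279 + 8928) = 1/(-60351) = -1/60351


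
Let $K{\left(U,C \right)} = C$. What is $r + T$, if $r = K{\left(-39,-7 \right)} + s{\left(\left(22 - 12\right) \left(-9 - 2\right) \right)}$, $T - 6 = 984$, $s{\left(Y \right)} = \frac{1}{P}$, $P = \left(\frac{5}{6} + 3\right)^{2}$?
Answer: $\frac{520043}{529} \approx 983.07$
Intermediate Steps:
$P = \frac{529}{36}$ ($P = \left(5 \cdot \frac{1}{6} + 3\right)^{2} = \left(\frac{5}{6} + 3\right)^{2} = \left(\frac{23}{6}\right)^{2} = \frac{529}{36} \approx 14.694$)
$s{\left(Y \right)} = \frac{36}{529}$ ($s{\left(Y \right)} = \frac{1}{\frac{529}{36}} = \frac{36}{529}$)
$T = 990$ ($T = 6 + 984 = 990$)
$r = - \frac{3667}{529}$ ($r = -7 + \frac{36}{529} = - \frac{3667}{529} \approx -6.9319$)
$r + T = - \frac{3667}{529} + 990 = \frac{520043}{529}$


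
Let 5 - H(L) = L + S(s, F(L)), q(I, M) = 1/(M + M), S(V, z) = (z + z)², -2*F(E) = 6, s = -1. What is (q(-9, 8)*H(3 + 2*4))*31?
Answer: -651/8 ≈ -81.375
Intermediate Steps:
F(E) = -3 (F(E) = -½*6 = -3)
S(V, z) = 4*z² (S(V, z) = (2*z)² = 4*z²)
q(I, M) = 1/(2*M)
H(L) = -31 - L (H(L) = 5 - (L + 4*(-3)²) = 5 - (L + 4*9) = 5 - (L + 36) = 5 - (36 + L) = 5 + (-36 - L) = -31 - L)
(q(-9, 8)*H(3 + 2*4))*31 = (((½)/8)*(-31 - (3 + 2*4)))*31 = (((½)*(⅛))*(-31 - (3 + 8)))*31 = ((-31 - 1*11)/16)*31 = ((-31 - 11)/16)*31 = ((1/16)*(-42))*31 = -21/8*31 = -651/8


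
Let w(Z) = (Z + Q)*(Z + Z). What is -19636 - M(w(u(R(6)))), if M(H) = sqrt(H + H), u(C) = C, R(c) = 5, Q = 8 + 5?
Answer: -19636 - 6*sqrt(10) ≈ -19655.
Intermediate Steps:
Q = 13
w(Z) = 2*Z*(13 + Z) (w(Z) = (Z + 13)*(Z + Z) = (13 + Z)*(2*Z) = 2*Z*(13 + Z))
M(H) = sqrt(2)*sqrt(H) (M(H) = sqrt(2*H) = sqrt(2)*sqrt(H))
-19636 - M(w(u(R(6)))) = -19636 - sqrt(2)*sqrt(2*5*(13 + 5)) = -19636 - sqrt(2)*sqrt(2*5*18) = -19636 - sqrt(2)*sqrt(180) = -19636 - sqrt(2)*6*sqrt(5) = -19636 - 6*sqrt(10)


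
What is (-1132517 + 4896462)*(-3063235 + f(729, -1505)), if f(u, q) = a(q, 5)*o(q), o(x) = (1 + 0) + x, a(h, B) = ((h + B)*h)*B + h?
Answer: -63901245981275675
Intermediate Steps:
a(h, B) = h + B*h*(B + h) (a(h, B) = ((B + h)*h)*B + h = (h*(B + h))*B + h = B*h*(B + h) + h = h + B*h*(B + h))
o(x) = 1 + x
f(u, q) = q*(1 + q)*(26 + 5*q) (f(u, q) = (q*(1 + 5**2 + 5*q))*(1 + q) = (q*(1 + 25 + 5*q))*(1 + q) = (q*(26 + 5*q))*(1 + q) = q*(1 + q)*(26 + 5*q))
(-1132517 + 4896462)*(-3063235 + f(729, -1505)) = (-1132517 + 4896462)*(-3063235 - 1505*(1 - 1505)*(26 + 5*(-1505))) = 3763945*(-3063235 - 1505*(-1504)*(26 - 7525)) = 3763945*(-3063235 - 1505*(-1504)*(-7499)) = 3763945*(-3063235 - 16974136480) = 3763945*(-16977199715) = -63901245981275675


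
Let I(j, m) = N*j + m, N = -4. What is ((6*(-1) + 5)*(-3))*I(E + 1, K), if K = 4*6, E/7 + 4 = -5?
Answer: 816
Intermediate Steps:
E = -63 (E = -28 + 7*(-5) = -28 - 35 = -63)
K = 24
I(j, m) = m - 4*j (I(j, m) = -4*j + m = m - 4*j)
((6*(-1) + 5)*(-3))*I(E + 1, K) = ((6*(-1) + 5)*(-3))*(24 - 4*(-63 + 1)) = ((-6 + 5)*(-3))*(24 - 4*(-62)) = (-1*(-3))*(24 + 248) = 3*272 = 816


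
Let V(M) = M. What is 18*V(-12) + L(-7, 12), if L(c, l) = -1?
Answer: -217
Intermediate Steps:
18*V(-12) + L(-7, 12) = 18*(-12) - 1 = -216 - 1 = -217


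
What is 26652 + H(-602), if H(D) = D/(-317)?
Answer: 8449286/317 ≈ 26654.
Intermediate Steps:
H(D) = -D/317 (H(D) = D*(-1/317) = -D/317)
26652 + H(-602) = 26652 - 1/317*(-602) = 26652 + 602/317 = 8449286/317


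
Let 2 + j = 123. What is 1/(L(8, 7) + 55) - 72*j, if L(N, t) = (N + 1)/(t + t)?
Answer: -6786634/779 ≈ -8712.0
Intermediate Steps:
j = 121 (j = -2 + 123 = 121)
L(N, t) = (1 + N)/(2*t) (L(N, t) = (1 + N)/((2*t)) = (1 + N)*(1/(2*t)) = (1 + N)/(2*t))
1/(L(8, 7) + 55) - 72*j = 1/((½)*(1 + 8)/7 + 55) - 72*121 = 1/((½)*(⅐)*9 + 55) - 8712 = 1/(9/14 + 55) - 8712 = 1/(779/14) - 8712 = 14/779 - 8712 = -6786634/779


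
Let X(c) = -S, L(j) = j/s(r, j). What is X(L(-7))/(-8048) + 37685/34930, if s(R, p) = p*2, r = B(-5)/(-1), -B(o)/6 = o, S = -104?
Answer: 1872851/1756979 ≈ 1.0660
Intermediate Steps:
B(o) = -6*o
r = -30 (r = -6*(-5)/(-1) = 30*(-1) = -30)
s(R, p) = 2*p
L(j) = ½ (L(j) = j/((2*j)) = j*(1/(2*j)) = ½)
X(c) = 104 (X(c) = -1*(-104) = 104)
X(L(-7))/(-8048) + 37685/34930 = 104/(-8048) + 37685/34930 = 104*(-1/8048) + 37685*(1/34930) = -13/1006 + 7537/6986 = 1872851/1756979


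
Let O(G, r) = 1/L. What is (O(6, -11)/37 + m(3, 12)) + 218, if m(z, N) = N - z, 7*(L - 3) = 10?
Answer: 260376/1147 ≈ 227.01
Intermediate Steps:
L = 31/7 (L = 3 + (⅐)*10 = 3 + 10/7 = 31/7 ≈ 4.4286)
O(G, r) = 7/31 (O(G, r) = 1/(31/7) = 7/31)
(O(6, -11)/37 + m(3, 12)) + 218 = ((7/31)/37 + (12 - 1*3)) + 218 = ((7/31)*(1/37) + (12 - 3)) + 218 = (7/1147 + 9) + 218 = 10330/1147 + 218 = 260376/1147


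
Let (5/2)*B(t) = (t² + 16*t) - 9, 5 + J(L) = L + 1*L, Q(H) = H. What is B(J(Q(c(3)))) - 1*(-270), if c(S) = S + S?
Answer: 1654/5 ≈ 330.80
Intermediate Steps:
c(S) = 2*S
J(L) = -5 + 2*L (J(L) = -5 + (L + 1*L) = -5 + (L + L) = -5 + 2*L)
B(t) = -18/5 + 2*t²/5 + 32*t/5 (B(t) = 2*((t² + 16*t) - 9)/5 = 2*(-9 + t² + 16*t)/5 = -18/5 + 2*t²/5 + 32*t/5)
B(J(Q(c(3)))) - 1*(-270) = (-18/5 + 2*(-5 + 2*(2*3))²/5 + 32*(-5 + 2*(2*3))/5) - 1*(-270) = (-18/5 + 2*(-5 + 2*6)²/5 + 32*(-5 + 2*6)/5) + 270 = (-18/5 + 2*(-5 + 12)²/5 + 32*(-5 + 12)/5) + 270 = (-18/5 + (⅖)*7² + (32/5)*7) + 270 = (-18/5 + (⅖)*49 + 224/5) + 270 = (-18/5 + 98/5 + 224/5) + 270 = 304/5 + 270 = 1654/5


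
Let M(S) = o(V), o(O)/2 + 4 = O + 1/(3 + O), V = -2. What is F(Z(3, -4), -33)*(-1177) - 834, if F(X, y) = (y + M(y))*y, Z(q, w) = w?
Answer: -1670997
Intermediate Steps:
o(O) = -8 + 2*O + 2/(3 + O) (o(O) = -8 + 2*(O + 1/(3 + O)) = -8 + (2*O + 2/(3 + O)) = -8 + 2*O + 2/(3 + O))
M(S) = -10 (M(S) = 2*(-11 + (-2)² - 1*(-2))/(3 - 2) = 2*(-11 + 4 + 2)/1 = 2*1*(-5) = -10)
F(X, y) = y*(-10 + y) (F(X, y) = (y - 10)*y = (-10 + y)*y = y*(-10 + y))
F(Z(3, -4), -33)*(-1177) - 834 = -33*(-10 - 33)*(-1177) - 834 = -33*(-43)*(-1177) - 834 = 1419*(-1177) - 834 = -1670163 - 834 = -1670997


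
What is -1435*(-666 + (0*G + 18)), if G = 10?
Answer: 929880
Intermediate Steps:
-1435*(-666 + (0*G + 18)) = -1435*(-666 + (0*10 + 18)) = -1435*(-666 + (0 + 18)) = -1435*(-666 + 18) = -1435*(-648) = 929880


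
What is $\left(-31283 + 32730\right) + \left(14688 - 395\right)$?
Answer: $15740$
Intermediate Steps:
$\left(-31283 + 32730\right) + \left(14688 - 395\right) = 1447 + \left(14688 - 395\right) = 1447 + 14293 = 15740$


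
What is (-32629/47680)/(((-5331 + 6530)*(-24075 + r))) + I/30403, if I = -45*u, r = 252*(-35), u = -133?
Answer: 11255104032123487/57174419002219200 ≈ 0.19686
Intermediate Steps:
r = -8820
I = 5985 (I = -45*(-133) = 5985)
(-32629/47680)/(((-5331 + 6530)*(-24075 + r))) + I/30403 = (-32629/47680)/(((-5331 + 6530)*(-24075 - 8820))) + 5985/30403 = (-32629*1/47680)/((1199*(-32895))) + 5985*(1/30403) = -32629/47680/(-39441105) + 5985/30403 = -32629/47680*(-1/39441105) + 5985/30403 = 32629/1880551886400 + 5985/30403 = 11255104032123487/57174419002219200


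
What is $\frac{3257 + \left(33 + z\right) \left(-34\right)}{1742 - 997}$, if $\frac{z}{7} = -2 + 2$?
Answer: $\frac{427}{149} \approx 2.8658$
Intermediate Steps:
$z = 0$ ($z = 7 \left(-2 + 2\right) = 7 \cdot 0 = 0$)
$\frac{3257 + \left(33 + z\right) \left(-34\right)}{1742 - 997} = \frac{3257 + \left(33 + 0\right) \left(-34\right)}{1742 - 997} = \frac{3257 + 33 \left(-34\right)}{745} = \left(3257 - 1122\right) \frac{1}{745} = 2135 \cdot \frac{1}{745} = \frac{427}{149}$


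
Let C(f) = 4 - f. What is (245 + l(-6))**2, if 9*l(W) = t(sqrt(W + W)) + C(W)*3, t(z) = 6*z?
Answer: 554977/9 + 5960*I*sqrt(3)/9 ≈ 61664.0 + 1147.0*I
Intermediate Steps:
l(W) = 4/3 - W/3 + 2*sqrt(2)*sqrt(W)/3 (l(W) = (6*sqrt(W + W) + (4 - W)*3)/9 = (6*sqrt(2*W) + (12 - 3*W))/9 = (6*(sqrt(2)*sqrt(W)) + (12 - 3*W))/9 = (6*sqrt(2)*sqrt(W) + (12 - 3*W))/9 = (12 - 3*W + 6*sqrt(2)*sqrt(W))/9 = 4/3 - W/3 + 2*sqrt(2)*sqrt(W)/3)
(245 + l(-6))**2 = (245 + (4/3 - 1/3*(-6) + 2*sqrt(2)*sqrt(-6)/3))**2 = (245 + (4/3 + 2 + 2*sqrt(2)*(I*sqrt(6))/3))**2 = (245 + (4/3 + 2 + 4*I*sqrt(3)/3))**2 = (245 + (10/3 + 4*I*sqrt(3)/3))**2 = (745/3 + 4*I*sqrt(3)/3)**2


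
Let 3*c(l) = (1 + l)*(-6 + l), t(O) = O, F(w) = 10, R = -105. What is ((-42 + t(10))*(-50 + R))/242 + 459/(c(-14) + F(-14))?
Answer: 885817/35090 ≈ 25.244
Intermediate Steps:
c(l) = (1 + l)*(-6 + l)/3 (c(l) = ((1 + l)*(-6 + l))/3 = (1 + l)*(-6 + l)/3)
((-42 + t(10))*(-50 + R))/242 + 459/(c(-14) + F(-14)) = ((-42 + 10)*(-50 - 105))/242 + 459/((-2 - 5/3*(-14) + (⅓)*(-14)²) + 10) = -32*(-155)*(1/242) + 459/((-2 + 70/3 + (⅓)*196) + 10) = 4960*(1/242) + 459/((-2 + 70/3 + 196/3) + 10) = 2480/121 + 459/(260/3 + 10) = 2480/121 + 459/(290/3) = 2480/121 + 459*(3/290) = 2480/121 + 1377/290 = 885817/35090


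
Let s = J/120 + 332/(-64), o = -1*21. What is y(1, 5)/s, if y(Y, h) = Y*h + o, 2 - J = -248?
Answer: 768/149 ≈ 5.1544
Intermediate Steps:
o = -21
J = 250 (J = 2 - 1*(-248) = 2 + 248 = 250)
y(Y, h) = -21 + Y*h (y(Y, h) = Y*h - 21 = -21 + Y*h)
s = -149/48 (s = 250/120 + 332/(-64) = 250*(1/120) + 332*(-1/64) = 25/12 - 83/16 = -149/48 ≈ -3.1042)
y(1, 5)/s = (-21 + 1*5)/(-149/48) = (-21 + 5)*(-48/149) = -16*(-48/149) = 768/149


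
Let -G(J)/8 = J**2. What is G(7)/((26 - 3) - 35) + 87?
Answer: 359/3 ≈ 119.67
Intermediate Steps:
G(J) = -8*J**2
G(7)/((26 - 3) - 35) + 87 = (-8*7**2)/((26 - 3) - 35) + 87 = (-8*49)/(23 - 35) + 87 = -392/(-12) + 87 = -1/12*(-392) + 87 = 98/3 + 87 = 359/3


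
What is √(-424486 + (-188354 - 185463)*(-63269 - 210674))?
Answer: √102404125945 ≈ 3.2001e+5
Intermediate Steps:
√(-424486 + (-188354 - 185463)*(-63269 - 210674)) = √(-424486 - 373817*(-273943)) = √(-424486 + 102404550431) = √102404125945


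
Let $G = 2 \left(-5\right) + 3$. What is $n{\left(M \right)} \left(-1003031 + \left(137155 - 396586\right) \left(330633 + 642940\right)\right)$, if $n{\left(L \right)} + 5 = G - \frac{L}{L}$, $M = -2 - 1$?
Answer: $3283488259922$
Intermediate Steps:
$G = -7$ ($G = -10 + 3 = -7$)
$M = -3$ ($M = -2 - 1 = -3$)
$n{\left(L \right)} = -13$ ($n{\left(L \right)} = -5 - \left(7 + \frac{L}{L}\right) = -5 - 8 = -13$)
$n{\left(M \right)} \left(-1003031 + \left(137155 - 396586\right) \left(330633 + 642940\right)\right) = - 13 \left(-1003031 + \left(137155 - 396586\right) \left(330633 + 642940\right)\right) = - 13 \left(-1003031 - 252575016963\right) = \left(-13\right) \left(-252576019994\right) = 3283488259922$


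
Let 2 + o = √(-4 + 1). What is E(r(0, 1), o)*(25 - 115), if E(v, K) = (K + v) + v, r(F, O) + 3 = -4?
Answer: 1440 - 90*I*√3 ≈ 1440.0 - 155.88*I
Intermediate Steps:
r(F, O) = -7 (r(F, O) = -3 - 4 = -7)
o = -2 + I*√3 (o = -2 + √(-4 + 1) = -2 + √(-3) = -2 + I*√3 ≈ -2.0 + 1.732*I)
E(v, K) = K + 2*v
E(r(0, 1), o)*(25 - 115) = ((-2 + I*√3) + 2*(-7))*(25 - 115) = ((-2 + I*√3) - 14)*(-90) = (-16 + I*√3)*(-90) = 1440 - 90*I*√3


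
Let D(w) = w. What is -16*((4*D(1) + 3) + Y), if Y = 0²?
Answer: -112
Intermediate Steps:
Y = 0
-16*((4*D(1) + 3) + Y) = -16*((4*1 + 3) + 0) = -16*((4 + 3) + 0) = -16*(7 + 0) = -16*7 = -112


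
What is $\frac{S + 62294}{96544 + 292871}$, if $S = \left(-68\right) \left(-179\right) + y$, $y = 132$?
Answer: $\frac{24866}{129805} \approx 0.19156$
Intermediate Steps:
$S = 12304$ ($S = \left(-68\right) \left(-179\right) + 132 = 12172 + 132 = 12304$)
$\frac{S + 62294}{96544 + 292871} = \frac{12304 + 62294}{96544 + 292871} = \frac{74598}{389415} = 74598 \cdot \frac{1}{389415} = \frac{24866}{129805}$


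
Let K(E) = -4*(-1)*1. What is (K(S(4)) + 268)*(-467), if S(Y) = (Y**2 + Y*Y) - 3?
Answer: -127024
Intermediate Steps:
S(Y) = -3 + 2*Y**2 (S(Y) = (Y**2 + Y**2) - 3 = 2*Y**2 - 3 = -3 + 2*Y**2)
K(E) = 4 (K(E) = 4*1 = 4)
(K(S(4)) + 268)*(-467) = (4 + 268)*(-467) = 272*(-467) = -127024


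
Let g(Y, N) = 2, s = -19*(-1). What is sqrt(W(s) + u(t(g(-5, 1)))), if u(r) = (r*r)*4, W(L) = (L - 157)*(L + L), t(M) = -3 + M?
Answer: 2*I*sqrt(1310) ≈ 72.388*I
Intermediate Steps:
s = 19
W(L) = 2*L*(-157 + L) (W(L) = (-157 + L)*(2*L) = 2*L*(-157 + L))
u(r) = 4*r**2 (u(r) = r**2*4 = 4*r**2)
sqrt(W(s) + u(t(g(-5, 1)))) = sqrt(2*19*(-157 + 19) + 4*(-3 + 2)**2) = sqrt(2*19*(-138) + 4*(-1)**2) = sqrt(-5244 + 4*1) = sqrt(-5244 + 4) = sqrt(-5240) = 2*I*sqrt(1310)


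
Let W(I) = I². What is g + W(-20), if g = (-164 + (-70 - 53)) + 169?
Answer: 282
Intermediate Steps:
g = -118 (g = (-164 - 123) + 169 = -287 + 169 = -118)
g + W(-20) = -118 + (-20)² = -118 + 400 = 282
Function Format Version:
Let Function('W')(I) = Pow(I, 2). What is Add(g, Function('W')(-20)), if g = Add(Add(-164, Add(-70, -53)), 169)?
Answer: 282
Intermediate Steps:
g = -118 (g = Add(Add(-164, -123), 169) = Add(-287, 169) = -118)
Add(g, Function('W')(-20)) = Add(-118, Pow(-20, 2)) = Add(-118, 400) = 282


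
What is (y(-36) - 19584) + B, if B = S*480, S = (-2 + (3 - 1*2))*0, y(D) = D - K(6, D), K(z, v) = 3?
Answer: -19623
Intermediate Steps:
y(D) = -3 + D (y(D) = D - 1*3 = D - 3 = -3 + D)
S = 0 (S = (-2 + (3 - 2))*0 = (-2 + 1)*0 = -1*0 = 0)
B = 0 (B = 0*480 = 0)
(y(-36) - 19584) + B = ((-3 - 36) - 19584) + 0 = (-39 - 19584) + 0 = -19623 + 0 = -19623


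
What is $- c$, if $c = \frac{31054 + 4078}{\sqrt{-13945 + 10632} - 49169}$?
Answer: $\frac{863702654}{1208796937} + \frac{17566 i \sqrt{3313}}{1208796937} \approx 0.71451 + 0.00083643 i$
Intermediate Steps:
$c = \frac{35132}{-49169 + i \sqrt{3313}}$ ($c = \frac{35132}{\sqrt{-3313} - 49169} = \frac{35132}{i \sqrt{3313} - 49169} = \frac{35132}{-49169 + i \sqrt{3313}} \approx -0.71451 - 0.00083643 i$)
$- c = - (- \frac{863702654}{1208796937} - \frac{17566 i \sqrt{3313}}{1208796937}) = \frac{863702654}{1208796937} + \frac{17566 i \sqrt{3313}}{1208796937}$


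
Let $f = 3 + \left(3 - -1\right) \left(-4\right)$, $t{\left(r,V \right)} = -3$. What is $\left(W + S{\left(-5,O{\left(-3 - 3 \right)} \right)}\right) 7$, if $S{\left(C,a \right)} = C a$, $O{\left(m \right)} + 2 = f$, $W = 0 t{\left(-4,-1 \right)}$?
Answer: $525$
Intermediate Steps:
$W = 0$ ($W = 0 \left(-3\right) = 0$)
$f = -13$ ($f = 3 + \left(3 + 1\right) \left(-4\right) = 3 + 4 \left(-4\right) = 3 - 16 = -13$)
$O{\left(m \right)} = -15$ ($O{\left(m \right)} = -2 - 13 = -15$)
$\left(W + S{\left(-5,O{\left(-3 - 3 \right)} \right)}\right) 7 = \left(0 - -75\right) 7 = \left(0 + 75\right) 7 = 75 \cdot 7 = 525$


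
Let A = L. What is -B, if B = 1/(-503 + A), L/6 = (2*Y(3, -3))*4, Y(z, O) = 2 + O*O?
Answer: -1/25 ≈ -0.040000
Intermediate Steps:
Y(z, O) = 2 + O**2
L = 528 (L = 6*((2*(2 + (-3)**2))*4) = 6*((2*(2 + 9))*4) = 6*((2*11)*4) = 6*(22*4) = 6*88 = 528)
A = 528
B = 1/25 (B = 1/(-503 + 528) = 1/25 ≈ 0.040000)
-B = -1*1/25 = -1/25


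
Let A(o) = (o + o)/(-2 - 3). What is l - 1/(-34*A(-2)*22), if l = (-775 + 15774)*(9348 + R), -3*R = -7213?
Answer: 1582228671071/8976 ≈ 1.7627e+8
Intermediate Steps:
R = 7213/3 (R = -⅓*(-7213) = 7213/3 ≈ 2404.3)
A(o) = -2*o/5 (A(o) = (2*o)/(-5) = (2*o)*(-⅕) = -2*o/5)
l = 528819743/3 (l = (-775 + 15774)*(9348 + 7213/3) = 14999*(35257/3) = 528819743/3 ≈ 1.7627e+8)
l - 1/(-34*A(-2)*22) = 528819743/3 - 1/(-(-68)*(-2)/5*22) = 528819743/3 - 1/(-34*⅘*22) = 528819743/3 - 1/((-136/5*22)) = 528819743/3 - 1/(-2992/5) = 528819743/3 - 1*(-5/2992) = 528819743/3 + 5/2992 = 1582228671071/8976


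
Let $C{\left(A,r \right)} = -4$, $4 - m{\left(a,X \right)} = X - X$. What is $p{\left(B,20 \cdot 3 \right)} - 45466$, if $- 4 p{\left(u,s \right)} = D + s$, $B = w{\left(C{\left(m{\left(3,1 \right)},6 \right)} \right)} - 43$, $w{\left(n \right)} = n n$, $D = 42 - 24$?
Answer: $- \frac{90971}{2} \approx -45486.0$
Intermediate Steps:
$m{\left(a,X \right)} = 4$ ($m{\left(a,X \right)} = 4 - \left(X - X\right) = 4 - 0 = 4 + 0 = 4$)
$D = 18$
$w{\left(n \right)} = n^{2}$
$B = -27$ ($B = \left(-4\right)^{2} - 43 = 16 - 43 = -27$)
$p{\left(u,s \right)} = - \frac{9}{2} - \frac{s}{4}$ ($p{\left(u,s \right)} = - \frac{18 + s}{4} = - \frac{9}{2} - \frac{s}{4}$)
$p{\left(B,20 \cdot 3 \right)} - 45466 = \left(- \frac{9}{2} - \frac{20 \cdot 3}{4}\right) - 45466 = \left(- \frac{9}{2} - 15\right) - 45466 = - \frac{39}{2} - 45466 = - \frac{90971}{2}$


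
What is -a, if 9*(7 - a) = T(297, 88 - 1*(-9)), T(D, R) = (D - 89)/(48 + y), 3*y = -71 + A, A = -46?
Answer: -359/81 ≈ -4.4321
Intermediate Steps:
y = -39 (y = (-71 - 46)/3 = (⅓)*(-117) = -39)
T(D, R) = -89/9 + D/9 (T(D, R) = (D - 89)/(48 - 39) = (-89 + D)/9 = (-89 + D)*(⅑) = -89/9 + D/9)
a = 359/81 (a = 7 - (-89/9 + (⅑)*297)/9 = 7 - (-89/9 + 33)/9 = 7 - ⅑*208/9 = 7 - 208/81 = 359/81 ≈ 4.4321)
-a = -1*359/81 = -359/81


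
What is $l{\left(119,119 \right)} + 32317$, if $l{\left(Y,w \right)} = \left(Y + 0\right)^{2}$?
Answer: $46478$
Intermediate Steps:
$l{\left(Y,w \right)} = Y^{2}$
$l{\left(119,119 \right)} + 32317 = 119^{2} + 32317 = 14161 + 32317 = 46478$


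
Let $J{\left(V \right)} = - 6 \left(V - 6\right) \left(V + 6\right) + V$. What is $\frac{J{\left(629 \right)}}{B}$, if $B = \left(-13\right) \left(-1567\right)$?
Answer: $- \frac{2373001}{20371} \approx -116.49$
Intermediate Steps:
$B = 20371$
$J{\left(V \right)} = V - 6 \left(-6 + V\right) \left(6 + V\right)$ ($J{\left(V \right)} = - 6 \left(-6 + V\right) \left(6 + V\right) + V = V - 6 \left(-6 + V\right) \left(6 + V\right)$)
$\frac{J{\left(629 \right)}}{B} = \frac{216 + 629 - 6 \cdot 629^{2}}{20371} = \left(216 + 629 - 2373846\right) \frac{1}{20371} = \left(-2373001\right) \frac{1}{20371} = - \frac{2373001}{20371}$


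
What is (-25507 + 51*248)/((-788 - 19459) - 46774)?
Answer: 12859/67021 ≈ 0.19187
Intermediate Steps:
(-25507 + 51*248)/((-788 - 19459) - 46774) = (-25507 + 12648)/(-20247 - 46774) = -12859/(-67021) = -12859*(-1/67021) = 12859/67021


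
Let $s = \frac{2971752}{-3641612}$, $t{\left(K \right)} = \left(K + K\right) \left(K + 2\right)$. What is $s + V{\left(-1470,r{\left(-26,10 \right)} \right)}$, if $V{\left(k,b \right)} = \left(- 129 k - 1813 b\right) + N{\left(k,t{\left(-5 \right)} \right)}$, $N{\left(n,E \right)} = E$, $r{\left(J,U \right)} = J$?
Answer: $\frac{215580866656}{910403} \approx 2.368 \cdot 10^{5}$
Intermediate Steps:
$t{\left(K \right)} = 2 K \left(2 + K\right)$
$s = - \frac{742938}{910403}$ ($s = 2971752 \left(- \frac{1}{3641612}\right) = - \frac{742938}{910403} \approx -0.81605$)
$V{\left(k,b \right)} = 30 - 1813 b - 129 k$ ($V{\left(k,b \right)} = \left(- 129 k - 1813 b\right) + 2 \left(-5\right) \left(2 - 5\right) = \left(- 1813 b - 129 k\right) + 2 \left(-5\right) \left(-3\right) = \left(- 1813 b - 129 k\right) + 30 = 30 - 1813 b - 129 k$)
$s + V{\left(-1470,r{\left(-26,10 \right)} \right)} = - \frac{742938}{910403} - -236798 = - \frac{742938}{910403} + \left(30 + 47138 + 189630\right) = - \frac{742938}{910403} + 236798 = \frac{215580866656}{910403}$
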